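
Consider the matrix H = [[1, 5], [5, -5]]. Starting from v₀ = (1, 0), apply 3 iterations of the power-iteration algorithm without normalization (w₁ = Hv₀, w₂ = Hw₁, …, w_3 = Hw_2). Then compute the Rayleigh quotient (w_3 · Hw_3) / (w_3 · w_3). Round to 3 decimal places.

w1 = Hv₀ = (1, 5)
w2 = Hw1 = (26, -20)
w3 = Hw2 = (-74, 230)
Hw3 = (1076, -1520)
w3·Hw3 = (-74)·1076 + 230·(-1520) = -429224; w3·w3 = (-74)·(-74) + 230·230 = 58376
λ ≈ -429224/58376 = -7.353

-7.353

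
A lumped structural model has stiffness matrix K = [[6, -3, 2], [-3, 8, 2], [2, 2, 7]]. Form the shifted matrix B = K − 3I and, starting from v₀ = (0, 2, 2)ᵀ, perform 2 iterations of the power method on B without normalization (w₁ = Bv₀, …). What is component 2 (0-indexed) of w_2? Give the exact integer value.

72

B = K − 3I has rows (3, -3, 2); (-3, 5, 2); (2, 2, 4)
w1 = Bv₀ = (-2, 14, 12)
w2 = Bw1 = (-24, 100, 72)
Requested component of w2: 72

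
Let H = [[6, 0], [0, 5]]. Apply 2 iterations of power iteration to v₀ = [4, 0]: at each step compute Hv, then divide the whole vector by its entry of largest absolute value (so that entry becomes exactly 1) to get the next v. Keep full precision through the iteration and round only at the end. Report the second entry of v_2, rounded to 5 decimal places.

Hv0 = (24.000000, 0.000000); divide by 24.000000 → v1 = (1.000000, 0.000000)
Hv1 = (6.000000, 0.000000); divide by 6.000000 → v2 = (1.000000, 0.000000)
Requested entry of v2: 0/144 = 0.00000

0.00000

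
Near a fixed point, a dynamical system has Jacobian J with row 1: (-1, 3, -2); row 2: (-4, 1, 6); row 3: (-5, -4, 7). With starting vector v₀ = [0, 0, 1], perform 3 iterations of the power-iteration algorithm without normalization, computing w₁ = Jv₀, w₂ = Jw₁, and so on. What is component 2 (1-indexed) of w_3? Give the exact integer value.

w1 = Jv₀ = (-2, 6, 7)
w2 = Jw1 = (6, 56, 35)
w3 = Jw2 = (92, 242, -9)
The requested component of w3 is 242.

242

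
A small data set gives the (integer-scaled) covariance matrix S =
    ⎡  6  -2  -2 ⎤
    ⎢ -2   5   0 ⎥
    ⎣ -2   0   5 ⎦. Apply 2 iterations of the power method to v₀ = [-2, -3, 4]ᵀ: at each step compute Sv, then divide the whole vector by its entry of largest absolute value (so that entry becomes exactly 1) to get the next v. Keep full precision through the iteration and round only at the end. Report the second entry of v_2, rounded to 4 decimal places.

-0.1824

Sv0 = (-14.00000, -11.00000, 24.00000); divide by 24.00000 → v1 = (-0.58333, -0.45833, 1.00000)
Sv1 = (-4.58333, -1.12500, 6.16667); divide by 6.16667 → v2 = (-0.74324, -0.18243, 1.00000)
Requested entry of v2: -27/148 = -0.1824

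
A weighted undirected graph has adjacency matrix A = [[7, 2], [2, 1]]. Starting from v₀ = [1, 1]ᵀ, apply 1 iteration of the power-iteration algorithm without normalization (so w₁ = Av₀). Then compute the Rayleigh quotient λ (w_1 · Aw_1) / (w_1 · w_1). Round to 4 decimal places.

w1 = Av₀ = (7·1 + 2·1; 2·1 + 1·1) = (9, 3)
Aw1 = (69, 21)
w1·Aw1 = 9·69 + 3·21 = 684; w1·w1 = 9·9 + 3·3 = 90
λ ≈ 684/90 = 7.6000

λ ≈ 7.6000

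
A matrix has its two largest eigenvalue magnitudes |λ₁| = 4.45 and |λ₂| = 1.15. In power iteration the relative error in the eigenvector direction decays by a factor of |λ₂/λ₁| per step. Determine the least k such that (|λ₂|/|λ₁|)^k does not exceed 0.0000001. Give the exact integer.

12

|λ₂/λ₁| = 1.15/4.45 = 0.25843
Need k ≥ ln(0.0000001) / ln(0.25843) = -16.1181 / -1.3531 ≈ 11.912
Smallest integer k satisfying the bound: 12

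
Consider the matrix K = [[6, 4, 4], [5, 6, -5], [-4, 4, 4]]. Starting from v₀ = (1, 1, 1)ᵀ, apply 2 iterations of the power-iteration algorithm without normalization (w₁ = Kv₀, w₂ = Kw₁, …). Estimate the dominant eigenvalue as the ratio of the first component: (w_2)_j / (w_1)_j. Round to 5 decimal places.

λ ≈ 8.85714

w1 = Kv₀ = (14, 6, 4)
w2 = Kw1 = (124, 86, -16)
Ratio at component: 124 / 14 = 8.85714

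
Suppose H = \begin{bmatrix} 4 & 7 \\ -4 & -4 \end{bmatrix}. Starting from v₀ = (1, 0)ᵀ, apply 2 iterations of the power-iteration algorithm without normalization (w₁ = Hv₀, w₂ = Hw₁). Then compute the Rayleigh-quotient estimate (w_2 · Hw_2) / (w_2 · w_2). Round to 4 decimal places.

w1 = Hv₀ = (4·1 + 7·0; (-4)·1 + (-4)·0) = (4, -4)
w2 = Hw1 = (4·4 + 7·(-4); (-4)·4 + (-4)·(-4)) = (-12, 0)
Hw2 = (-48, 48)
w2·Hw2 = (-12)·(-48) + 0·48 = 576; w2·w2 = (-12)·(-12) + 0·0 = 144
λ ≈ 576/144 = 4.0000

λ ≈ 4.0000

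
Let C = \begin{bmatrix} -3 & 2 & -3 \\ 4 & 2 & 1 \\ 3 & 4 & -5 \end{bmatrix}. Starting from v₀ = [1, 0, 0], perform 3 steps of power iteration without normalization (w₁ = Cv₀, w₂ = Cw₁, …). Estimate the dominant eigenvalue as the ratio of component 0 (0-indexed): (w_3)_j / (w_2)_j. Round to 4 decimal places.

w1 = Cv₀ = ((-3)·1 + 2·0 + (-3)·0; 4·1 + 2·0 + 1·0; 3·1 + 4·0 + (-5)·0) = (-3, 4, 3)
w2 = Cw1 = ((-3)·(-3) + 2·4 + (-3)·3; 4·(-3) + 2·4 + 1·3; 3·(-3) + 4·4 + (-5)·3) = (8, -1, -8)
w3 = Cw2 = (-2, 22, 60)
Ratio at component: -2 / 8 = -0.2500

-0.2500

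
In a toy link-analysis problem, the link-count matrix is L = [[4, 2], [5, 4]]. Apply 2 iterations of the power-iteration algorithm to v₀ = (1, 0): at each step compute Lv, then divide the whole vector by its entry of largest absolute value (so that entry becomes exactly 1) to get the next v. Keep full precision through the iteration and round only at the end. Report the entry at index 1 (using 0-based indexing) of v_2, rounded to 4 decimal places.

1.0000

Lv0 = (4.00000, 5.00000); divide by 5.00000 → v1 = (0.80000, 1.00000)
Lv1 = (5.20000, 8.00000); divide by 8.00000 → v2 = (0.65000, 1.00000)
Requested entry of v2: 40/40 = 1.0000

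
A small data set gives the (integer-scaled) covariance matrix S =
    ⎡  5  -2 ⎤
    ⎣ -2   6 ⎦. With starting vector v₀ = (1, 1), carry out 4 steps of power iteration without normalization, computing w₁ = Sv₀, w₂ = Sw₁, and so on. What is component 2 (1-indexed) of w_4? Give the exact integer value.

w1 = Sv₀ = (3, 4)
w2 = Sw1 = (7, 18)
w3 = Sw2 = (-1, 94)
w4 = Sw3 = (-193, 566)
The requested component of w4 is 566.

566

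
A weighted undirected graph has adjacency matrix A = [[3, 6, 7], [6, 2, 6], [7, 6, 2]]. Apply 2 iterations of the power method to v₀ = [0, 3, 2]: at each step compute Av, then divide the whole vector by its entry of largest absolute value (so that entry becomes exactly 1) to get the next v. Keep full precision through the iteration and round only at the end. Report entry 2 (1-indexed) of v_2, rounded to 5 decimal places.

Av0 = (32.000000, 18.000000, 22.000000); divide by 32.000000 → v1 = (1.000000, 0.562500, 0.687500)
Av1 = (11.187500, 11.250000, 11.750000); divide by 11.750000 → v2 = (0.952128, 0.957447, 1.000000)
Requested entry of v2: 360/376 = 0.95745

0.95745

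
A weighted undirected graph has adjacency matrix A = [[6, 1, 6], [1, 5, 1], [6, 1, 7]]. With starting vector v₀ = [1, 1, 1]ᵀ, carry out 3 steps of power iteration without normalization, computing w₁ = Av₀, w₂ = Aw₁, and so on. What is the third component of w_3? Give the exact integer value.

w1 = Av₀ = (13, 7, 14)
w2 = Aw1 = (169, 62, 183)
w3 = Aw2 = (2174, 662, 2357)
The requested component of w3 is 2357.

2357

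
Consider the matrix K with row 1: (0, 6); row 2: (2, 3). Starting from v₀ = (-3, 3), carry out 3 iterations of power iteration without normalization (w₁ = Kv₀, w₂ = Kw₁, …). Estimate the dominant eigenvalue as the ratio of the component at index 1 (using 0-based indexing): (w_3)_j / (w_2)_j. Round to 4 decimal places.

3.8000

w1 = Kv₀ = (18, 3)
w2 = Kw1 = (18, 45)
w3 = Kw2 = (270, 171)
Ratio at component: 171 / 45 = 3.8000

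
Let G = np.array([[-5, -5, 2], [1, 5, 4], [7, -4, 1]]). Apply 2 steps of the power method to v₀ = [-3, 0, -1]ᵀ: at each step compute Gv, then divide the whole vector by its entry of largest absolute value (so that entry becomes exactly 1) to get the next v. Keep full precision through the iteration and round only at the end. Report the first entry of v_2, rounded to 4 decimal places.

Gv0 = (13.00000, -7.00000, -22.00000); divide by -22.00000 → v1 = (-0.59091, 0.31818, 1.00000)
Gv1 = (3.36364, 5.00000, -4.40909); divide by 5.00000 → v2 = (0.67273, 1.00000, -0.88182)
Requested entry of v2: -74/-110 = 0.6727

0.6727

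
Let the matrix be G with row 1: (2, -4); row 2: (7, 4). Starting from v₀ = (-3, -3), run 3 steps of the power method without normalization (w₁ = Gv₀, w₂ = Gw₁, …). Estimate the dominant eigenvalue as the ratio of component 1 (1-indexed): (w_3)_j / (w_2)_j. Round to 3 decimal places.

4.500

w1 = Gv₀ = (2·(-3) + (-4)·(-3); 7·(-3) + 4·(-3)) = (6, -33)
w2 = Gw1 = (2·6 + (-4)·(-33); 7·6 + 4·(-33)) = (144, -90)
w3 = Gw2 = (648, 648)
Ratio at component: 648 / 144 = 4.500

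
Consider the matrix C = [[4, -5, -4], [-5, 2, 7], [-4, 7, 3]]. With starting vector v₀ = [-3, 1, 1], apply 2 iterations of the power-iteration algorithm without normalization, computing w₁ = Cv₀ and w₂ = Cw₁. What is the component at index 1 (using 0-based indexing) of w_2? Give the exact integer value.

w1 = Cv₀ = (4·(-3) + (-5)·1 + (-4)·1; (-5)·(-3) + 2·1 + 7·1; (-4)·(-3) + 7·1 + 3·1) = (-21, 24, 22)
w2 = Cw1 = (4·(-21) + (-5)·24 + (-4)·22; (-5)·(-21) + 2·24 + 7·22; (-4)·(-21) + 7·24 + 3·22) = (-292, 307, 318)
The requested component of w2 is 307.

307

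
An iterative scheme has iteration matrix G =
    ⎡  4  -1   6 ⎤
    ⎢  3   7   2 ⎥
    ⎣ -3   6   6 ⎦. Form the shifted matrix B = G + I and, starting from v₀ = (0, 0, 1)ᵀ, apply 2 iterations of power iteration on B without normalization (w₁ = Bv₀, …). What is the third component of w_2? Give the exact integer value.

43

B = G + I has rows (5, -1, 6); (3, 8, 2); (-3, 6, 7)
w1 = Bv₀ = (5·0 + (-1)·0 + 6·1; 3·0 + 8·0 + 2·1; (-3)·0 + 6·0 + 7·1) = (6, 2, 7)
w2 = Bw1 = (5·6 + (-1)·2 + 6·7; 3·6 + 8·2 + 2·7; (-3)·6 + 6·2 + 7·7) = (70, 48, 43)
Requested component of w2: 43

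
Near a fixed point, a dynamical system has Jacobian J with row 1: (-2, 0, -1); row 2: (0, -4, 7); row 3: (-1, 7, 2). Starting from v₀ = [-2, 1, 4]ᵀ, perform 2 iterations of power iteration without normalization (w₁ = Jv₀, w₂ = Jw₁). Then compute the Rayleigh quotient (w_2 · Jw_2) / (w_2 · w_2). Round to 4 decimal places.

w1 = Jv₀ = (0, 24, 17)
w2 = Jw1 = (-17, 23, 202)
Jw2 = (-168, 1322, 582)
w2·Jw2 = (-17)·(-168) + 23·1322 + 202·582 = 150826; w2·w2 = (-17)·(-17) + 23·23 + 202·202 = 41622
λ ≈ 150826/41622 = 3.6237

λ ≈ 3.6237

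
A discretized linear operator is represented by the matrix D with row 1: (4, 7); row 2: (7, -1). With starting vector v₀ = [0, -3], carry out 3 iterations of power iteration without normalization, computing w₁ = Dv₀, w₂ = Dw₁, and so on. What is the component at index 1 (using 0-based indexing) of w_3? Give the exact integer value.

-291

w1 = Dv₀ = (4·0 + 7·(-3); 7·0 + (-1)·(-3)) = (-21, 3)
w2 = Dw1 = (4·(-21) + 7·3; 7·(-21) + (-1)·3) = (-63, -150)
w3 = Dw2 = (-1302, -291)
The requested component of w3 is -291.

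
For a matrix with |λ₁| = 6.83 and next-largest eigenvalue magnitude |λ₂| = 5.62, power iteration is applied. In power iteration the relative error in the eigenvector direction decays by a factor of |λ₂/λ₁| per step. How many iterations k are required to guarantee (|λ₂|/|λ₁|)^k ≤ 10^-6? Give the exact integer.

71

|λ₂/λ₁| = 5.62/6.83 = 0.82284
Need k ≥ ln(10^-6) / ln(0.82284) = -13.8155 / -0.1950 ≈ 70.851
Smallest integer k satisfying the bound: 71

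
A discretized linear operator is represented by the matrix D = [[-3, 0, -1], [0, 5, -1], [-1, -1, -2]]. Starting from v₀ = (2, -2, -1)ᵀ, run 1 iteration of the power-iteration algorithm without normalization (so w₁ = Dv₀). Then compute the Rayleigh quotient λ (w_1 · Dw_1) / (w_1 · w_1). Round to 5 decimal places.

3.43636

w1 = Dv₀ = (-5, -9, 2)
Dw1 = (13, -47, 10)
w1·Dw1 = (-5)·13 + (-9)·(-47) + 2·10 = 378; w1·w1 = (-5)·(-5) + (-9)·(-9) + 2·2 = 110
λ ≈ 378/110 = 3.43636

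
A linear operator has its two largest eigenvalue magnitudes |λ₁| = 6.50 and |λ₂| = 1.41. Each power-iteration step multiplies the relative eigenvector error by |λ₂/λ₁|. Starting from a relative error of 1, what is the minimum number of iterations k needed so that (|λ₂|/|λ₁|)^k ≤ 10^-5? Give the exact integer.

|λ₂/λ₁| = 1.41/6.50 = 0.21692
Need k ≥ ln(10^-5) / ln(0.21692) = -11.5129 / -1.5282 ≈ 7.534
Smallest integer k satisfying the bound: 8

8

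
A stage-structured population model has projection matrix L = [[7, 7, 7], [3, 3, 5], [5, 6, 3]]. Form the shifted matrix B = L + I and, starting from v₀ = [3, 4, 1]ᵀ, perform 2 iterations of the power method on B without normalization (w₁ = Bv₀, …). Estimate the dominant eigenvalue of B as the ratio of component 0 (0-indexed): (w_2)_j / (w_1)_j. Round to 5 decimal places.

μ ≈ 16.66102

B = L + I has rows (8, 7, 7); (3, 4, 5); (5, 6, 4)
w1 = Bv₀ = (8·3 + 7·4 + 7·1; 3·3 + 4·4 + 5·1; 5·3 + 6·4 + 4·1) = (59, 30, 43)
w2 = Bw1 = (8·59 + 7·30 + 7·43; 3·59 + 4·30 + 5·43; 5·59 + 6·30 + 4·43) = (983, 512, 647)
Ratio: 983/59 = 16.66102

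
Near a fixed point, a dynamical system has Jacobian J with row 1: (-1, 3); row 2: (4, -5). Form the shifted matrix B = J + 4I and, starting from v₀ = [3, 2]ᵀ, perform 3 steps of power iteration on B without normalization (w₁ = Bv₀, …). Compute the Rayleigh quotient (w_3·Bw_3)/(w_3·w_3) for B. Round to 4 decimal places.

μ ≈ 5.0000

B = J + 4I has rows (3, 3); (4, -1)
w1 = Bv₀ = (3·3 + 3·2; 4·3 + (-1)·2) = (15, 10)
w2 = Bw1 = (3·15 + 3·10; 4·15 + (-1)·10) = (75, 50)
w3 = Bw2 = (375, 250)
Bw3 = (1875, 1250)
w3·Bw3 = 1015625; w3·w3 = 203125; μ ≈ 1015625/203125 = 5.0000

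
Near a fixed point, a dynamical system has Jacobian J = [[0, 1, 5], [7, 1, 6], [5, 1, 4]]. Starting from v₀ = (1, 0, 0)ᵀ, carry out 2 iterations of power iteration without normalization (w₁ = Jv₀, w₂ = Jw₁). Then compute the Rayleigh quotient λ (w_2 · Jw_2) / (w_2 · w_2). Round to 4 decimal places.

w1 = Jv₀ = (0·1 + 1·0 + 5·0; 7·1 + 1·0 + 6·0; 5·1 + 1·0 + 4·0) = (0, 7, 5)
w2 = Jw1 = (0·0 + 1·7 + 5·5; 7·0 + 1·7 + 6·5; 5·0 + 1·7 + 4·5) = (32, 37, 27)
Jw2 = (172, 423, 305)
w2·Jw2 = 32·172 + 37·423 + 27·305 = 29390; w2·w2 = 32·32 + 37·37 + 27·27 = 3122
λ ≈ 29390/3122 = 9.4138

λ ≈ 9.4138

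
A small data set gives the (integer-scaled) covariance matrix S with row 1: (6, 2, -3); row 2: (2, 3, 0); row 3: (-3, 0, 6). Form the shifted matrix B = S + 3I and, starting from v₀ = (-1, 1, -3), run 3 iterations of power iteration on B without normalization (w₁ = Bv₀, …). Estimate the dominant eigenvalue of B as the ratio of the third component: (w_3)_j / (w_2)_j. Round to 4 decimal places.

B = S + 3I has rows (9, 2, -3); (2, 6, 0); (-3, 0, 9)
w1 = Bv₀ = (9·(-1) + 2·1 + (-3)·(-3); 2·(-1) + 6·1 + 0·(-3); (-3)·(-1) + 0·1 + 9·(-3)) = (2, 4, -24)
w2 = Bw1 = (9·2 + 2·4 + (-3)·(-24); 2·2 + 6·4 + 0·(-24); (-3)·2 + 0·4 + 9·(-24)) = (98, 28, -222)
w3 = Bw2 = (1604, 364, -2292)
Ratio: -2292/-222 = 10.3243

10.3243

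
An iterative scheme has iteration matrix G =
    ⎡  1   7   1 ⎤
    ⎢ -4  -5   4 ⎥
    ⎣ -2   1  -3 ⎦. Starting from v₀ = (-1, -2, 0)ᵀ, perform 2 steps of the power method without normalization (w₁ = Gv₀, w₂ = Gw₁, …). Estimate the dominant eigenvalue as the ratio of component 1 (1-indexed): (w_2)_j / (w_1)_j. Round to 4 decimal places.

λ ≈ -5.5333

w1 = Gv₀ = (1·(-1) + 7·(-2) + 1·0; (-4)·(-1) + (-5)·(-2) + 4·0; (-2)·(-1) + 1·(-2) + (-3)·0) = (-15, 14, 0)
w2 = Gw1 = (1·(-15) + 7·14 + 1·0; (-4)·(-15) + (-5)·14 + 4·0; (-2)·(-15) + 1·14 + (-3)·0) = (83, -10, 44)
Ratio at component: 83 / -15 = -5.5333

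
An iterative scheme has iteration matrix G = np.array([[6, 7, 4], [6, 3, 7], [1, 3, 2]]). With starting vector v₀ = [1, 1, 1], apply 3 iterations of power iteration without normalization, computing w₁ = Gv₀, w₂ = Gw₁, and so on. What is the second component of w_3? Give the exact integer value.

w1 = Gv₀ = (6·1 + 7·1 + 4·1; 6·1 + 3·1 + 7·1; 1·1 + 3·1 + 2·1) = (17, 16, 6)
w2 = Gw1 = (6·17 + 7·16 + 4·6; 6·17 + 3·16 + 7·6; 1·17 + 3·16 + 2·6) = (238, 192, 77)
w3 = Gw2 = (3080, 2543, 968)
The requested component of w3 is 2543.

2543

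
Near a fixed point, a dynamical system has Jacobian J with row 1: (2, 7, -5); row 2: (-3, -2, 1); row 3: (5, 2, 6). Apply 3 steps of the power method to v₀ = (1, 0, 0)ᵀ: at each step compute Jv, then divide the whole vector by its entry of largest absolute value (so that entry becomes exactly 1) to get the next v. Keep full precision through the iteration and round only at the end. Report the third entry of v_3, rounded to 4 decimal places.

-0.0183

Jv0 = (2.00000, -3.00000, 5.00000); divide by 5.00000 → v1 = (0.40000, -0.60000, 1.00000)
Jv1 = (-8.40000, 1.00000, 6.80000); divide by -8.40000 → v2 = (1.00000, -0.11905, -0.80952)
Jv2 = (5.21429, -3.57143, -0.09524); divide by 5.21429 → v3 = (1.00000, -0.68493, -0.01826)
Requested entry of v3: 4/-219 = -0.0183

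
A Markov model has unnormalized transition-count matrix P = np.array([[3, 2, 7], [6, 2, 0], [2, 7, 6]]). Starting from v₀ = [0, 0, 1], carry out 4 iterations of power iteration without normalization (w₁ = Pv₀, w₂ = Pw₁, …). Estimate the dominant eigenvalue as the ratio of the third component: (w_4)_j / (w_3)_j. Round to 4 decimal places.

12.2222

w1 = Pv₀ = (3·0 + 2·0 + 7·1; 6·0 + 2·0 + 0·1; 2·0 + 7·0 + 6·1) = (7, 0, 6)
w2 = Pw1 = (3·7 + 2·0 + 7·6; 6·7 + 2·0 + 0·6; 2·7 + 7·0 + 6·6) = (63, 42, 50)
w3 = Pw2 = (623, 462, 720)
w4 = Pw3 = (7833, 4662, 8800)
Ratio at component: 8800 / 720 = 12.2222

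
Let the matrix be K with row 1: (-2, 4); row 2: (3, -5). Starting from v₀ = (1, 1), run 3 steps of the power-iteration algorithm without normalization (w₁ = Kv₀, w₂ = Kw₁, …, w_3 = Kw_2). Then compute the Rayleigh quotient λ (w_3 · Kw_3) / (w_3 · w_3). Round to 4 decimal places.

λ ≈ -7.2747

w1 = Kv₀ = ((-2)·1 + 4·1; 3·1 + (-5)·1) = (2, -2)
w2 = Kw1 = ((-2)·2 + 4·(-2); 3·2 + (-5)·(-2)) = (-12, 16)
w3 = Kw2 = (88, -116)
Kw3 = (-640, 844)
w3·Kw3 = 88·(-640) + (-116)·844 = -154224; w3·w3 = 88·88 + (-116)·(-116) = 21200
λ ≈ -154224/21200 = -7.2747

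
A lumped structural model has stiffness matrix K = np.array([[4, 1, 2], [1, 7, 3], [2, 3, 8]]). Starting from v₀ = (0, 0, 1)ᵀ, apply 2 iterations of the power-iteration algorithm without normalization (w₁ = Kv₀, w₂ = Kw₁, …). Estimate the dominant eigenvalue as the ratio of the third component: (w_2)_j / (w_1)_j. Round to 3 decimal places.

λ ≈ 9.625

w1 = Kv₀ = (4·0 + 1·0 + 2·1; 1·0 + 7·0 + 3·1; 2·0 + 3·0 + 8·1) = (2, 3, 8)
w2 = Kw1 = (4·2 + 1·3 + 2·8; 1·2 + 7·3 + 3·8; 2·2 + 3·3 + 8·8) = (27, 47, 77)
Ratio at component: 77 / 8 = 9.625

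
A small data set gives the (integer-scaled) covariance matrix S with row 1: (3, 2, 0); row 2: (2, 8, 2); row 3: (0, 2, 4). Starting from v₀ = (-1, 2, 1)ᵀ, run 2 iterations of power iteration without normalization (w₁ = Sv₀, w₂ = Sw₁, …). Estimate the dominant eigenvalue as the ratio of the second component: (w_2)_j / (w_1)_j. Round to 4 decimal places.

λ ≈ 9.1250

w1 = Sv₀ = (3·(-1) + 2·2 + 0·1; 2·(-1) + 8·2 + 2·1; 0·(-1) + 2·2 + 4·1) = (1, 16, 8)
w2 = Sw1 = (3·1 + 2·16 + 0·8; 2·1 + 8·16 + 2·8; 0·1 + 2·16 + 4·8) = (35, 146, 64)
Ratio at component: 146 / 16 = 9.1250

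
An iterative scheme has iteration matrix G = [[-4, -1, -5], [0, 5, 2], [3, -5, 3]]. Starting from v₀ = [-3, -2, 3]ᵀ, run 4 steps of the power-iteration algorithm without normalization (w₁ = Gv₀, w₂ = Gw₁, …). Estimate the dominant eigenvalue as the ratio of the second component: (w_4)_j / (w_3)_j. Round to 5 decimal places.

w1 = Gv₀ = ((-4)·(-3) + (-1)·(-2) + (-5)·3; 0·(-3) + 5·(-2) + 2·3; 3·(-3) + (-5)·(-2) + 3·3) = (-1, -4, 10)
w2 = Gw1 = ((-4)·(-1) + (-1)·(-4) + (-5)·10; 0·(-1) + 5·(-4) + 2·10; 3·(-1) + (-5)·(-4) + 3·10) = (-42, 0, 47)
w3 = Gw2 = (-67, 94, 15)
w4 = Gw3 = (99, 500, -626)
Ratio at component: 500 / 94 = 5.31915

λ ≈ 5.31915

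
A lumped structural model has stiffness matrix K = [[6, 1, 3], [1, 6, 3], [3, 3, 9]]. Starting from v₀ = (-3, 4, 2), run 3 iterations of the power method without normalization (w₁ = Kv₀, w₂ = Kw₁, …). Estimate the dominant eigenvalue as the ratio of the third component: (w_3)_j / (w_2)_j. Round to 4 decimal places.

λ ≈ 12.1585

w1 = Kv₀ = (6·(-3) + 1·4 + 3·2; 1·(-3) + 6·4 + 3·2; 3·(-3) + 3·4 + 9·2) = (-8, 27, 21)
w2 = Kw1 = (6·(-8) + 1·27 + 3·21; 1·(-8) + 6·27 + 3·21; 3·(-8) + 3·27 + 9·21) = (42, 217, 246)
w3 = Kw2 = (1207, 2082, 2991)
Ratio at component: 2991 / 246 = 12.1585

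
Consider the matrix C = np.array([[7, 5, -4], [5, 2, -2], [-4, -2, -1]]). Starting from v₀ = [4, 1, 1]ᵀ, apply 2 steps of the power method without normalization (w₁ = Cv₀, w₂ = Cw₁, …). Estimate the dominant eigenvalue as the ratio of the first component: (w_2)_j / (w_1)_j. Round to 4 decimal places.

w1 = Cv₀ = (29, 20, -19)
w2 = Cw1 = (379, 223, -137)
Ratio at component: 379 / 29 = 13.0690

λ ≈ 13.0690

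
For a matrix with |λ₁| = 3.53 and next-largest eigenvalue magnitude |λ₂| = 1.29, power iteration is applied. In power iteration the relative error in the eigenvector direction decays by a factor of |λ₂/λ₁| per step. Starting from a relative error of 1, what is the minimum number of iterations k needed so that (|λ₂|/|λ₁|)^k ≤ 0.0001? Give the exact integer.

|λ₂/λ₁| = 1.29/3.53 = 0.36544
Need k ≥ ln(0.0001) / ln(0.36544) = -9.2103 / -1.0067 ≈ 9.149
Smallest integer k satisfying the bound: 10

10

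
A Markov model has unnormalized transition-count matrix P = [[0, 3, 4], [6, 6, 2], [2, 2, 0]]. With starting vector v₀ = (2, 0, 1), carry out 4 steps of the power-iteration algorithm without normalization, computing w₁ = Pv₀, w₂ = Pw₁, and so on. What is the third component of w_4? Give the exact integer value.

w1 = Pv₀ = (4, 14, 4)
w2 = Pw1 = (58, 116, 36)
w3 = Pw2 = (492, 1116, 348)
w4 = Pw3 = (4740, 10344, 3216)
The requested component of w4 is 3216.

3216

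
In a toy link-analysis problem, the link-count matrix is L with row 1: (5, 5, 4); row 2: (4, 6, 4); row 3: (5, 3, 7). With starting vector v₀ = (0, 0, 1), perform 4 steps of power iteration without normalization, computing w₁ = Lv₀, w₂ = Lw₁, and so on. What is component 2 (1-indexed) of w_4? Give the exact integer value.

14484

w1 = Lv₀ = (5·0 + 5·0 + 4·1; 4·0 + 6·0 + 4·1; 5·0 + 3·0 + 7·1) = (4, 4, 7)
w2 = Lw1 = (5·4 + 5·4 + 4·7; 4·4 + 6·4 + 4·7; 5·4 + 3·4 + 7·7) = (68, 68, 81)
w3 = Lw2 = (1004, 1004, 1111)
w4 = Lw3 = (14484, 14484, 15809)
The requested component of w4 is 14484.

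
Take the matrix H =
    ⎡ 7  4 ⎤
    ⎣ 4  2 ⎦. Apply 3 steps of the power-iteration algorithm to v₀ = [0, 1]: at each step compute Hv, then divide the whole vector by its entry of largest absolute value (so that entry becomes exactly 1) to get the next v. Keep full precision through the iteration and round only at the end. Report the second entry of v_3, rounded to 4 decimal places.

Hv0 = (4.00000, 2.00000); divide by 4.00000 → v1 = (1.00000, 0.50000)
Hv1 = (9.00000, 5.00000); divide by 9.00000 → v2 = (1.00000, 0.55556)
Hv2 = (9.22222, 5.11111); divide by 9.22222 → v3 = (1.00000, 0.55422)
Requested entry of v3: 184/332 = 0.5542

0.5542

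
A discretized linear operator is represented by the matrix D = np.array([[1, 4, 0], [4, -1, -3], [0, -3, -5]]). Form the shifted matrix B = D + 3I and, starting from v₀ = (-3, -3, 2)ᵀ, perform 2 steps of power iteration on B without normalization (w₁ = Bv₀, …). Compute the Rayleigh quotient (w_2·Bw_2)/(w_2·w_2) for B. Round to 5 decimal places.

B = D + 3I has rows (4, 4, 0); (4, 2, -3); (0, -3, -2)
w1 = Bv₀ = (4·(-3) + 4·(-3) + 0·2; 4·(-3) + 2·(-3) + (-3)·2; 0·(-3) + (-3)·(-3) + (-2)·2) = (-24, -24, 5)
w2 = Bw1 = (4·(-24) + 4·(-24) + 0·5; 4·(-24) + 2·(-24) + (-3)·5; 0·(-24) + (-3)·(-24) + (-2)·5) = (-192, -159, 62)
Bw2 = (-1404, -1272, 353)
w2·Bw2 = 493702; w2·w2 = 65989; μ ≈ 493702/65989 = 7.48158

μ ≈ 7.48158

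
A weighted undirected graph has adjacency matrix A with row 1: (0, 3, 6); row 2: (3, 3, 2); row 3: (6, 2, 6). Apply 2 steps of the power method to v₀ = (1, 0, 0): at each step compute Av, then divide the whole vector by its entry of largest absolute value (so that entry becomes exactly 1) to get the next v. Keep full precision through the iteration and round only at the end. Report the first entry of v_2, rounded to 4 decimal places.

Av0 = (0.00000, 3.00000, 6.00000); divide by 6.00000 → v1 = (0.00000, 0.50000, 1.00000)
Av1 = (7.50000, 3.50000, 7.00000); divide by 7.50000 → v2 = (1.00000, 0.46667, 0.93333)
Requested entry of v2: 45/45 = 1.0000

1.0000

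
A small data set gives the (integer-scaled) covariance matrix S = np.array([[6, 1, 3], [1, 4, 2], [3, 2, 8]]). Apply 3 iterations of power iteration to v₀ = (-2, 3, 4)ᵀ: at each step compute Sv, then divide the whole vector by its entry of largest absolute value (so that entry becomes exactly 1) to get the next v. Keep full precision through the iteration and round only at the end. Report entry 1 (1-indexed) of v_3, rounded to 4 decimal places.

Sv0 = (3.00000, 18.00000, 32.00000); divide by 32.00000 → v1 = (0.09375, 0.56250, 1.00000)
Sv1 = (4.12500, 4.34375, 9.40625); divide by 9.40625 → v2 = (0.43854, 0.46179, 1.00000)
Sv2 = (6.09302, 4.28571, 10.23920); divide by 10.23920 → v3 = (0.59507, 0.41856, 1.00000)
Requested entry of v3: 1834/3082 = 0.5951

0.5951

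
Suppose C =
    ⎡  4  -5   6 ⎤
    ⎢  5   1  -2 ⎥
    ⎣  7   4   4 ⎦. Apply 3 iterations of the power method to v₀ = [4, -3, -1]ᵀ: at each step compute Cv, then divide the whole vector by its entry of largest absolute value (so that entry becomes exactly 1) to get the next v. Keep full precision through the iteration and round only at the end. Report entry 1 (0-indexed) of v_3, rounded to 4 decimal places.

-0.0420

Cv0 = (25.00000, 19.00000, 12.00000); divide by 25.00000 → v1 = (1.00000, 0.76000, 0.48000)
Cv1 = (3.08000, 4.80000, 11.96000); divide by 11.96000 → v2 = (0.25753, 0.40134, 1.00000)
Cv2 = (5.02341, -0.31104, 7.40803); divide by 7.40803 → v3 = (0.67810, -0.04199, 1.00000)
Requested entry of v3: -93/2215 = -0.0420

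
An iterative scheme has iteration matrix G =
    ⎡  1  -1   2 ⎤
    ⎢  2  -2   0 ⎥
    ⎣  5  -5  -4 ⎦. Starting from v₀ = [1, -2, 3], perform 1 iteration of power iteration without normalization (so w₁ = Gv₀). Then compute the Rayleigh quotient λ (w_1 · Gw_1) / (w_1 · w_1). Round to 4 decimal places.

w1 = Gv₀ = (1·1 + (-1)·(-2) + 2·3; 2·1 + (-2)·(-2) + 0·3; 5·1 + (-5)·(-2) + (-4)·3) = (9, 6, 3)
Gw1 = (9, 6, 3)
w1·Gw1 = 9·9 + 6·6 + 3·3 = 126; w1·w1 = 9·9 + 6·6 + 3·3 = 126
λ ≈ 126/126 = 1.0000

1.0000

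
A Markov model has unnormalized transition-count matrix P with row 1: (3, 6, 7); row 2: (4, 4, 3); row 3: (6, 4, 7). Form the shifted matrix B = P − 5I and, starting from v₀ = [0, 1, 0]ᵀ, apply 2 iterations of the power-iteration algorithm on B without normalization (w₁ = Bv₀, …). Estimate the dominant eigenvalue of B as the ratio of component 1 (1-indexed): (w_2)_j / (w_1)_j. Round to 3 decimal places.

B = P − 5I has rows (-2, 6, 7); (4, -1, 3); (6, 4, 2)
w1 = Bv₀ = (6, -1, 4)
w2 = Bw1 = (10, 37, 40)
Ratio: 10/6 = 1.667

μ ≈ 1.667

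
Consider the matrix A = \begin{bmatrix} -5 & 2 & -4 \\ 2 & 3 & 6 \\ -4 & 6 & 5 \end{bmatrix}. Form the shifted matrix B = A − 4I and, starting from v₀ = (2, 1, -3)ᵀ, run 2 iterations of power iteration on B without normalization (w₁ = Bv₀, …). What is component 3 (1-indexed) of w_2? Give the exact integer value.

-79

B = A − 4I has rows (-9, 2, -4); (2, -1, 6); (-4, 6, 1)
w1 = Bv₀ = ((-9)·2 + 2·1 + (-4)·(-3); 2·2 + (-1)·1 + 6·(-3); (-4)·2 + 6·1 + 1·(-3)) = (-4, -15, -5)
w2 = Bw1 = ((-9)·(-4) + 2·(-15) + (-4)·(-5); 2·(-4) + (-1)·(-15) + 6·(-5); (-4)·(-4) + 6·(-15) + 1·(-5)) = (26, -23, -79)
Requested component of w2: -79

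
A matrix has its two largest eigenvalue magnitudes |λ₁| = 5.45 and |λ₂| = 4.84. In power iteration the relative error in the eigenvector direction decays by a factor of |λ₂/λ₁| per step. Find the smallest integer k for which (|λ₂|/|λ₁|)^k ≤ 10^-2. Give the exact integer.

|λ₂/λ₁| = 4.84/5.45 = 0.88807
Need k ≥ ln(10^-2) / ln(0.88807) = -4.6052 / -0.1187 ≈ 38.796
Smallest integer k satisfying the bound: 39

39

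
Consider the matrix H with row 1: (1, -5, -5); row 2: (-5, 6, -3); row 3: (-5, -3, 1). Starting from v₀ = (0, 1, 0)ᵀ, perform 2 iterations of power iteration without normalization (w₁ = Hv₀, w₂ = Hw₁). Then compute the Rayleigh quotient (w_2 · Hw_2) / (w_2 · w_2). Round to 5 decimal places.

w1 = Hv₀ = (1·0 + (-5)·1 + (-5)·0; (-5)·0 + 6·1 + (-3)·0; (-5)·0 + (-3)·1 + 1·0) = (-5, 6, -3)
w2 = Hw1 = (1·(-5) + (-5)·6 + (-5)·(-3); (-5)·(-5) + 6·6 + (-3)·(-3); (-5)·(-5) + (-3)·6 + 1·(-3)) = (-20, 70, 4)
Hw2 = (-390, 508, -106)
w2·Hw2 = (-20)·(-390) + 70·508 + 4·(-106) = 42936; w2·w2 = (-20)·(-20) + 70·70 + 4·4 = 5316
λ ≈ 42936/5316 = 8.07675

λ ≈ 8.07675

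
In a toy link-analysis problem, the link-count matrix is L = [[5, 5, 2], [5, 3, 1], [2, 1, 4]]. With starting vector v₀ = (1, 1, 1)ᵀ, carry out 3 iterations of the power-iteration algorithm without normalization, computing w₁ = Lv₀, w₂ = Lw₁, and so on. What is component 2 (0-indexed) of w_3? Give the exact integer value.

576

w1 = Lv₀ = (12, 9, 7)
w2 = Lw1 = (119, 94, 61)
w3 = Lw2 = (1187, 938, 576)
The requested component of w3 is 576.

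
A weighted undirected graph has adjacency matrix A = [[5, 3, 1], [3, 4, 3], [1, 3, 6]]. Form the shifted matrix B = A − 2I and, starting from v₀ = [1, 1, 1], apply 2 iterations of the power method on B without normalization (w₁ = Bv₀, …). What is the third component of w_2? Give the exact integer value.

B = A − 2I has rows (3, 3, 1); (3, 2, 3); (1, 3, 4)
w1 = Bv₀ = (7, 8, 8)
w2 = Bw1 = (53, 61, 63)
Requested component of w2: 63

63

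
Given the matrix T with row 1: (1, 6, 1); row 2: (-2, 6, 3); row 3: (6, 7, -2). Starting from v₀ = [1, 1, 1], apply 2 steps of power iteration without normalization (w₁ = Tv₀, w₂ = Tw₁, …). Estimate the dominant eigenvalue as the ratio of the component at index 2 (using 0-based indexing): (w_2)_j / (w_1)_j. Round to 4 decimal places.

w1 = Tv₀ = (1·1 + 6·1 + 1·1; (-2)·1 + 6·1 + 3·1; 6·1 + 7·1 + (-2)·1) = (8, 7, 11)
w2 = Tw1 = (1·8 + 6·7 + 1·11; (-2)·8 + 6·7 + 3·11; 6·8 + 7·7 + (-2)·11) = (61, 59, 75)
Ratio at component: 75 / 11 = 6.8182

6.8182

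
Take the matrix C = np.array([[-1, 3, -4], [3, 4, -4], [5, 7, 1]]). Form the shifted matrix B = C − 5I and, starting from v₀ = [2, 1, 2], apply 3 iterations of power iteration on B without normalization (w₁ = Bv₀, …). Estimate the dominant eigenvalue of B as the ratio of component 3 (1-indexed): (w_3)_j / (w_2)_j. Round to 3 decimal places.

-1.866

B = C − 5I has rows (-6, 3, -4); (3, -1, -4); (5, 7, -4)
w1 = Bv₀ = ((-6)·2 + 3·1 + (-4)·2; 3·2 + (-1)·1 + (-4)·2; 5·2 + 7·1 + (-4)·2) = (-17, -3, 9)
w2 = Bw1 = ((-6)·(-17) + 3·(-3) + (-4)·9; 3·(-17) + (-1)·(-3) + (-4)·9; 5·(-17) + 7·(-3) + (-4)·9) = (57, -84, -142)
w3 = Bw2 = (-26, 823, 265)
Ratio: 265/-142 = -1.866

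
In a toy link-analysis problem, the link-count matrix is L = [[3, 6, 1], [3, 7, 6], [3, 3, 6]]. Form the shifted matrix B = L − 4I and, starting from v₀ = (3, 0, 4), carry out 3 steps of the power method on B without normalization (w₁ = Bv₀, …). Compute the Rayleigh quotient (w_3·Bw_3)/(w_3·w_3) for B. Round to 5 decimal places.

B = L − 4I has rows (-1, 6, 1); (3, 3, 6); (3, 3, 2)
w1 = Bv₀ = ((-1)·3 + 6·0 + 1·4; 3·3 + 3·0 + 6·4; 3·3 + 3·0 + 2·4) = (1, 33, 17)
w2 = Bw1 = ((-1)·1 + 6·33 + 1·17; 3·1 + 3·33 + 6·17; 3·1 + 3·33 + 2·17) = (214, 204, 136)
w3 = Bw2 = (1146, 2070, 1526)
Bw3 = (12800, 18804, 12700)
w3·Bw3 = 72973280; w3·w3 = 7926892; μ ≈ 72973280/7926892 = 9.20579

μ ≈ 9.20579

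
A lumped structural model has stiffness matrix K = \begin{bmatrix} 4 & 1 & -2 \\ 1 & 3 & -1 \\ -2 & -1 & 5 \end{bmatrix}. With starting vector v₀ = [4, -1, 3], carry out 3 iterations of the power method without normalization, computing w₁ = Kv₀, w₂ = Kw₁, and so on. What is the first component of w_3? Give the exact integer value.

19

w1 = Kv₀ = (4·4 + 1·(-1) + (-2)·3; 1·4 + 3·(-1) + (-1)·3; (-2)·4 + (-1)·(-1) + 5·3) = (9, -2, 8)
w2 = Kw1 = (4·9 + 1·(-2) + (-2)·8; 1·9 + 3·(-2) + (-1)·8; (-2)·9 + (-1)·(-2) + 5·8) = (18, -5, 24)
w3 = Kw2 = (19, -21, 89)
The requested component of w3 is 19.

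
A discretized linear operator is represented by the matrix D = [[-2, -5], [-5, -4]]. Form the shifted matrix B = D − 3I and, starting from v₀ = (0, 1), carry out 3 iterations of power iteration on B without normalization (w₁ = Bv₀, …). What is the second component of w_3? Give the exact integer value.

-818

B = D − 3I has rows (-5, -5); (-5, -7)
w1 = Bv₀ = ((-5)·0 + (-5)·1; (-5)·0 + (-7)·1) = (-5, -7)
w2 = Bw1 = ((-5)·(-5) + (-5)·(-7); (-5)·(-5) + (-7)·(-7)) = (60, 74)
w3 = Bw2 = (-670, -818)
Requested component of w3: -818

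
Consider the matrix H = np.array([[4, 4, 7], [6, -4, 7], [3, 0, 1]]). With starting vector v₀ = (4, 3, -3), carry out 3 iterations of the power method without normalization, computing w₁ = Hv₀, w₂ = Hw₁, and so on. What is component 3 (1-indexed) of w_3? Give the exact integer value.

195

w1 = Hv₀ = (7, -9, 9)
w2 = Hw1 = (55, 141, 30)
w3 = Hw2 = (994, -24, 195)
The requested component of w3 is 195.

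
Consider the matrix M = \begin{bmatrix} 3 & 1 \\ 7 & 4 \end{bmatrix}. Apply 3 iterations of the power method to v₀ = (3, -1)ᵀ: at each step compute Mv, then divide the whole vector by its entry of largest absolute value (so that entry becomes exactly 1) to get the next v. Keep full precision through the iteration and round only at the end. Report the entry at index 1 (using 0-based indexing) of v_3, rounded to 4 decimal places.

Mv0 = (8.00000, 17.00000); divide by 17.00000 → v1 = (0.47059, 1.00000)
Mv1 = (2.41176, 7.29412); divide by 7.29412 → v2 = (0.33065, 1.00000)
Mv2 = (1.99194, 6.31452); divide by 6.31452 → v3 = (0.31545, 1.00000)
Requested entry of v3: 783/783 = 1.0000

1.0000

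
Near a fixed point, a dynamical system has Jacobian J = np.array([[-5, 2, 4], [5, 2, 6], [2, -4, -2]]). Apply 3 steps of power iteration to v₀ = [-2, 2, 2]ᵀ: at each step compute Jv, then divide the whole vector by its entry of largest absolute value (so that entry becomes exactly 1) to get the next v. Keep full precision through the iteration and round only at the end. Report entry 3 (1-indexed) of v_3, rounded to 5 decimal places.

Jv0 = (22.000000, 6.000000, -16.000000); divide by 22.000000 → v1 = (1.000000, 0.272727, -0.727273)
Jv1 = (-7.363636, 1.181818, 2.363636); divide by -7.363636 → v2 = (1.000000, -0.160494, -0.320988)
Jv2 = (-6.604938, 2.753086, 3.283951); divide by -6.604938 → v3 = (1.000000, -0.416822, -0.497196)
Requested entry of v3: -532/1070 = -0.49720

-0.49720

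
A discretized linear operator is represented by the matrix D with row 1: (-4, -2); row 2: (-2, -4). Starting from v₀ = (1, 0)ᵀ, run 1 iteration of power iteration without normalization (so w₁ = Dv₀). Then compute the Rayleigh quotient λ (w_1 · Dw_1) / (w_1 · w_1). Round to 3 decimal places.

w1 = Dv₀ = ((-4)·1 + (-2)·0; (-2)·1 + (-4)·0) = (-4, -2)
Dw1 = (20, 16)
w1·Dw1 = (-4)·20 + (-2)·16 = -112; w1·w1 = (-4)·(-4) + (-2)·(-2) = 20
λ ≈ -112/20 = -5.600

-5.600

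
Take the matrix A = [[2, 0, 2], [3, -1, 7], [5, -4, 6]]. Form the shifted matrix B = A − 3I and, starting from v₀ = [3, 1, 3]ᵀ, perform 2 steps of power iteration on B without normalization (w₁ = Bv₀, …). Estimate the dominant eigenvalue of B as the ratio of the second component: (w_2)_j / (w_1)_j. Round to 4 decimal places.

μ ≈ 1.7308

B = A − 3I has rows (-1, 0, 2); (3, -4, 7); (5, -4, 3)
w1 = Bv₀ = ((-1)·3 + 0·1 + 2·3; 3·3 + (-4)·1 + 7·3; 5·3 + (-4)·1 + 3·3) = (3, 26, 20)
w2 = Bw1 = ((-1)·3 + 0·26 + 2·20; 3·3 + (-4)·26 + 7·20; 5·3 + (-4)·26 + 3·20) = (37, 45, -29)
Ratio: 45/26 = 1.7308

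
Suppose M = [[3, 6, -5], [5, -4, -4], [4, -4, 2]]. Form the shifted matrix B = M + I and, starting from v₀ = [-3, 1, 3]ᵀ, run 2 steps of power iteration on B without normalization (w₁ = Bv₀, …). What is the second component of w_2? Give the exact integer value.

B = M + I has rows (4, 6, -5); (5, -3, -4); (4, -4, 3)
w1 = Bv₀ = (-21, -30, -7)
w2 = Bw1 = (-229, 13, 15)
Requested component of w2: 13

13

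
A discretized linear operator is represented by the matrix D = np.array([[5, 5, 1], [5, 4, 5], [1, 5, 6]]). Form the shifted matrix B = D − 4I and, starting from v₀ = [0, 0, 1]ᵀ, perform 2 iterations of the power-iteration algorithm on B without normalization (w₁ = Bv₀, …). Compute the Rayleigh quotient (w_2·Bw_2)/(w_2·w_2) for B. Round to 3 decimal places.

μ ≈ 6.791

B = D − 4I has rows (1, 5, 1); (5, 0, 5); (1, 5, 2)
w1 = Bv₀ = (1·0 + 5·0 + 1·1; 5·0 + 0·0 + 5·1; 1·0 + 5·0 + 2·1) = (1, 5, 2)
w2 = Bw1 = (1·1 + 5·5 + 1·2; 5·1 + 0·5 + 5·2; 1·1 + 5·5 + 2·2) = (28, 15, 30)
Bw2 = (133, 290, 163)
w2·Bw2 = 12964; w2·w2 = 1909; μ ≈ 12964/1909 = 6.791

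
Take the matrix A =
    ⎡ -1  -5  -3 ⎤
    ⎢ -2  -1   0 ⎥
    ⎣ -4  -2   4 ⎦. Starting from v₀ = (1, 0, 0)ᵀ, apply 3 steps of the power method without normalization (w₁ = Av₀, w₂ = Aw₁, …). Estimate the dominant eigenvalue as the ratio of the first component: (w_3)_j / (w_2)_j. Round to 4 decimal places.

w1 = Av₀ = (-1, -2, -4)
w2 = Aw1 = (23, 4, -8)
w3 = Aw2 = (-19, -50, -132)
Ratio at component: -19 / 23 = -0.8261

-0.8261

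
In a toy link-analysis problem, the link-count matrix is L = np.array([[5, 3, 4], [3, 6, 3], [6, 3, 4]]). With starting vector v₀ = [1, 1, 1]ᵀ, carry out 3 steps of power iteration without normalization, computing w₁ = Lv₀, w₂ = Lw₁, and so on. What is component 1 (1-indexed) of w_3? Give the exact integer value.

w1 = Lv₀ = (12, 12, 13)
w2 = Lw1 = (148, 147, 160)
w3 = Lw2 = (1821, 1806, 1969)
The requested component of w3 is 1821.

1821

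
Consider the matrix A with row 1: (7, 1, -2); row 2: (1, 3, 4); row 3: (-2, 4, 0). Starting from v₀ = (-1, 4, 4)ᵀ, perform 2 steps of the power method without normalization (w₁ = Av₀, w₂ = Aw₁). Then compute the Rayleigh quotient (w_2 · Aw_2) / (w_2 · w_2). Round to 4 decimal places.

6.3032

w1 = Av₀ = (7·(-1) + 1·4 + (-2)·4; 1·(-1) + 3·4 + 4·4; (-2)·(-1) + 4·4 + 0·4) = (-11, 27, 18)
w2 = Aw1 = (7·(-11) + 1·27 + (-2)·18; 1·(-11) + 3·27 + 4·18; (-2)·(-11) + 4·27 + 0·18) = (-86, 142, 130)
Aw2 = (-720, 860, 740)
w2·Aw2 = (-86)·(-720) + 142·860 + 130·740 = 280240; w2·w2 = (-86)·(-86) + 142·142 + 130·130 = 44460
λ ≈ 280240/44460 = 6.3032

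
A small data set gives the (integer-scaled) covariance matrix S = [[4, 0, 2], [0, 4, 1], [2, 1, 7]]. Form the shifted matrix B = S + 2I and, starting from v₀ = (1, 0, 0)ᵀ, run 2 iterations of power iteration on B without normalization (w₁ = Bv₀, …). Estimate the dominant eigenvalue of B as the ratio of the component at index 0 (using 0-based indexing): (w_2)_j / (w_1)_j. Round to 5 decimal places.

μ ≈ 6.66667

B = S + 2I has rows (6, 0, 2); (0, 6, 1); (2, 1, 9)
w1 = Bv₀ = (6·1 + 0·0 + 2·0; 0·1 + 6·0 + 1·0; 2·1 + 1·0 + 9·0) = (6, 0, 2)
w2 = Bw1 = (6·6 + 0·0 + 2·2; 0·6 + 6·0 + 1·2; 2·6 + 1·0 + 9·2) = (40, 2, 30)
Ratio: 40/6 = 6.66667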